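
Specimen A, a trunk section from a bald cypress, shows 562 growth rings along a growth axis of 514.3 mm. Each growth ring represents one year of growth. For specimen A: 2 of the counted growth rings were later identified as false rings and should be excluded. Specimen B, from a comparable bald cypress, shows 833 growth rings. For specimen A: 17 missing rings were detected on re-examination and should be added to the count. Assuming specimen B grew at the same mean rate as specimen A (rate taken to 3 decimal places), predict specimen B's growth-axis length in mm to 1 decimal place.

742.2 mm

Specimen A: true growth ring count = 562 − 2 + 17 = 577.
A: Extension rate ≈ 514.3 / 577 = 0.891 mm/yr.
For B, 0.891 mm/year × 833 years = 742.2 mm.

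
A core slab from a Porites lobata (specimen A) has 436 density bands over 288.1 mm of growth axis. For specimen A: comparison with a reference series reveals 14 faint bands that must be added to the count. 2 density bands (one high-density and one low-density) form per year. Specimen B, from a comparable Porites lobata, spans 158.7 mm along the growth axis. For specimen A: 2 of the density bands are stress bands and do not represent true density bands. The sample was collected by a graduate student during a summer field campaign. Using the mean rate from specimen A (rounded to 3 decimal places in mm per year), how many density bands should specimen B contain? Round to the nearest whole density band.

247 density bands

Specimen A: after corrections the count is 436 − 2 + 14 = 448 density bands.
Specimen A: with 2 density bands per year, 448 / 2 = 224 years.
A: 288.1 mm over 224 years gives 288.1 / 224 ≈ 1.286 mm/yr.
B spans 158.7 / 1.286 = 123.41 years; at 2 density bands per year that is 123.41 × 2 ≈ 247 density bands.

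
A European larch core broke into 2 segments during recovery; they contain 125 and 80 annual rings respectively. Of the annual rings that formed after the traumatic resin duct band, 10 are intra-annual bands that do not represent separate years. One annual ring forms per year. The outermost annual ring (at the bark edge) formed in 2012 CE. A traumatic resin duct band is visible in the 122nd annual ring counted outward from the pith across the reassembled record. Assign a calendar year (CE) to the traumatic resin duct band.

Total annual rings = 125 + 80 = 205.
Between annual ring 122 and the bark edge there are 205 − 122 = 83 annual rings.
Removing the 10 false annual rings leaves 83 − 10 = 73 true annual rings beyond the traumatic resin duct band.
The annual ring at the bark edge is 2012 CE, so the traumatic resin duct band dates to 2012 − 73 = 1939 CE.

1939 CE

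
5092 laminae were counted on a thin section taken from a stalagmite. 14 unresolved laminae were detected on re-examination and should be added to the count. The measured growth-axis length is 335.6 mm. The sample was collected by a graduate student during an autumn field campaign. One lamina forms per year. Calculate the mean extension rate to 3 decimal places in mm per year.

0.066 mm per year

Adjusted count: 5092 + 14 = 5106 laminae.
335.6 mm over 5106 years gives 335.6 / 5106 ≈ 0.066 mm per year.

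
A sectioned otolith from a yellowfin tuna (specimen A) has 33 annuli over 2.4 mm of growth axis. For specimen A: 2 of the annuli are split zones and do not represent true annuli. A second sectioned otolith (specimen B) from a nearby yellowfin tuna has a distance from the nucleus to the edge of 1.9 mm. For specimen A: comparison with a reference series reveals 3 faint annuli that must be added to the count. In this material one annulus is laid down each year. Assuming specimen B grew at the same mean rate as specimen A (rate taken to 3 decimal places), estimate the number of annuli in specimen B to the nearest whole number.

27 annuli

Specimen A: true annulus count = 33 − 2 + 3 = 34.
A: 2.4 mm over 34 years gives 2.4 / 34 ≈ 0.071 mm per year.
For B, 1.9 / 0.071 = 26.76 years ≈ 27 annuli.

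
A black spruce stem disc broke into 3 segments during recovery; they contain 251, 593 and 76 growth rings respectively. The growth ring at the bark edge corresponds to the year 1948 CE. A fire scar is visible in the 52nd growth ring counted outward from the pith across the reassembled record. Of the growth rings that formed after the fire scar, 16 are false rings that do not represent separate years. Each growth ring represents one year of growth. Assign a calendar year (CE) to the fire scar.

Total growth rings = 251 + 593 + 76 = 920.
920 − 52 = 868 growth rings lie beyond the fire scar toward the bark edge.
Excluding 16 false growth rings: 868 − 16 = 852.
Counting back 852 years from 1948 CE places the fire scar in 1948 − 852 = 1096 CE.

1096 CE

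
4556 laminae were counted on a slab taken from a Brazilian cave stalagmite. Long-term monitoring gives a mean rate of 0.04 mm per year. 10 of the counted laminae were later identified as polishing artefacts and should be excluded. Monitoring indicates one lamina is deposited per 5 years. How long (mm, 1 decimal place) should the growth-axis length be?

909.2 mm

After corrections the count is 4556 − 10 = 4546 laminae.
4546 laminae at 5 years each span 4546 × 5 = 22730 years.
Length ≈ 0.04 × 22730 = 909.2 mm.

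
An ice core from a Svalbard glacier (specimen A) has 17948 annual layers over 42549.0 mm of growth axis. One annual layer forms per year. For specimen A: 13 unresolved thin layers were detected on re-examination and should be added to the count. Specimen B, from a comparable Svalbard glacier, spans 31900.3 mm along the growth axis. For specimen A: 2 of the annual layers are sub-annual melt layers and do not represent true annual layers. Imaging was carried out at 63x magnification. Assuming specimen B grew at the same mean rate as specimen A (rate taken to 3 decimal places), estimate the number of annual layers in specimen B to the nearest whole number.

Specimen A: true annual layer count = 17948 − 2 + 13 = 17959.
A: Extension rate ≈ 42549.0 / 17959 = 2.369 mm/yr.
B spans 31900.3 / 2.369 = 13465.72 years ≈ 13466 annual layers.

13466 annual layers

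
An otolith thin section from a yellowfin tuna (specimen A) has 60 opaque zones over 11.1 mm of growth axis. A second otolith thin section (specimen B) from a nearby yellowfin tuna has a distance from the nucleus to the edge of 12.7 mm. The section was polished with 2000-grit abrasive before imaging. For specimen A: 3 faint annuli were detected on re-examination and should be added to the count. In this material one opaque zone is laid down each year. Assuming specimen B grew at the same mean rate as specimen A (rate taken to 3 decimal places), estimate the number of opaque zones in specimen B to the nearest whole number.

72 opaque zones

Specimen A: adjusted count: 60 + 3 = 63 opaque zones.
A: 11.1 mm over 63 years gives 11.1 / 63 ≈ 0.176 mm/year.
For B, 12.7 / 0.176 = 72.16 years ≈ 72 opaque zones.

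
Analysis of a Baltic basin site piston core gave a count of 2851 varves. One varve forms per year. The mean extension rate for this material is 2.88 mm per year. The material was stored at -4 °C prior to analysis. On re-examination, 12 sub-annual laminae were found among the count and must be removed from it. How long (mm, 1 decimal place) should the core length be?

Adjusted count: 2851 − 12 = 2839 varves.
Length ≈ 2.88 × 2839 = 8176.3 mm.

8176.3 mm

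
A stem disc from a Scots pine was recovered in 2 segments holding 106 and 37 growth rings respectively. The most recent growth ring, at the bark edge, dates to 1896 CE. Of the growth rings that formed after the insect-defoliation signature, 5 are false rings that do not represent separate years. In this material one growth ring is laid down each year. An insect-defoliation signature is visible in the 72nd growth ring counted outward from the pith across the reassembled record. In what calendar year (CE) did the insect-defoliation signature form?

1830 CE

Total growth rings = 106 + 37 = 143.
Between growth ring 72 and the bark edge there are 143 − 72 = 71 growth rings.
71 − 5 false = 66 true growth rings after the insect-defoliation signature.
The growth ring at the bark edge is 1896 CE, so the insect-defoliation signature dates to 1896 − 66 = 1830 CE.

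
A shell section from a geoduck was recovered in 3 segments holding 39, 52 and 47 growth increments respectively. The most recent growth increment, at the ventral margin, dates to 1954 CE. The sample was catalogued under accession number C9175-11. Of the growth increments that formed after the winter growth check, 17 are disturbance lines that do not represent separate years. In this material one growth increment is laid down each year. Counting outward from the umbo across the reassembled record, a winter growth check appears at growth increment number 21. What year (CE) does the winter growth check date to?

1854 CE

Total growth increments = 39 + 52 + 47 = 138.
The winter growth check sits at growth increment 21 from the umbo, so 138 − 21 = 117 growth increments formed after it.
117 − 17 false = 100 true growth increments after the winter growth check.
The growth increment at the ventral margin is 1954 CE, so the winter growth check dates to 1954 − 100 = 1854 CE.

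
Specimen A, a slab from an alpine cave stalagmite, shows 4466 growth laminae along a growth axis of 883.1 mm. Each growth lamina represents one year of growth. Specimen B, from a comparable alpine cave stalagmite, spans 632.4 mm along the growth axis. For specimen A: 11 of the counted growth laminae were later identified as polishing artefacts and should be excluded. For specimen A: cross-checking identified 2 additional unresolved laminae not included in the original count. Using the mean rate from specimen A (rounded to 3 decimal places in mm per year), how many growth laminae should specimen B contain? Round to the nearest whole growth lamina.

3194 growth laminae

Specimen A: after corrections the count is 4466 − 11 + 2 = 4457 growth laminae.
A: 883.1 mm over 4457 years gives 883.1 / 4457 ≈ 0.198 mm/yr.
B spans 632.4 / 0.198 = 3193.94 years ≈ 3194 growth laminae.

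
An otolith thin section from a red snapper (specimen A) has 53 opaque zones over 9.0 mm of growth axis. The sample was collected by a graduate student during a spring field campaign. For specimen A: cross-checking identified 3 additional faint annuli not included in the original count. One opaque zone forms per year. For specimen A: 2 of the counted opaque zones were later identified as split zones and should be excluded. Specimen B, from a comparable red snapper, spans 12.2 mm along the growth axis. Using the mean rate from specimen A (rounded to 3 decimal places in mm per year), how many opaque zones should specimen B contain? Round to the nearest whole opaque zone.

73 opaque zones

Specimen A: correcting the raw count gives 53 − 2 + 3 = 54 true opaque zones.
A: Mean rate = 9.0 mm / 54 years ≈ 0.167 mm per year.
B spans 12.2 / 0.167 = 73.05 years ≈ 73 opaque zones.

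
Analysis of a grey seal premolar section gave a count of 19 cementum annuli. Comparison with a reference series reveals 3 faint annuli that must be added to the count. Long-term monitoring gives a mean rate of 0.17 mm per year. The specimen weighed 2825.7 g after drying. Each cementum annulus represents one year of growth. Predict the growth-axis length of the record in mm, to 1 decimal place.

True cementum annulus count = 19 + 3 = 22.
22 years at 0.17 mm/year gives 0.17 × 22 = 3.7 mm.

3.7 mm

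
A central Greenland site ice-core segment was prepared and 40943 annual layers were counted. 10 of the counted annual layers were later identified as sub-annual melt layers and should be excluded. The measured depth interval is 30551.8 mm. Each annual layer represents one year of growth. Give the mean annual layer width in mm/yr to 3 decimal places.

After corrections the count is 40943 − 10 = 40933 annual layers.
30551.8 mm over 40933 years gives 30551.8 / 40933 ≈ 0.746 mm/yr.

0.746 mm/yr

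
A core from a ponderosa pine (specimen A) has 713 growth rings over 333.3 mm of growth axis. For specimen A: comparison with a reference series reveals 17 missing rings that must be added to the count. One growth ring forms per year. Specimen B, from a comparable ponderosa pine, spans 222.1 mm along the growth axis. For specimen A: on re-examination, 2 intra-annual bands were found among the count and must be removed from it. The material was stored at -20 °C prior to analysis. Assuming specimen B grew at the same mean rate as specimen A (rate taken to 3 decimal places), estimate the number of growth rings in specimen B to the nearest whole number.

485 growth rings

Specimen A: after corrections the count is 713 − 2 + 17 = 728 growth rings.
A: Mean rate = 333.3 mm / 728 years ≈ 0.458 mm per year.
Specimen B: 222.1 mm / 0.458 mm per year = 484.93 years ≈ 485 growth rings.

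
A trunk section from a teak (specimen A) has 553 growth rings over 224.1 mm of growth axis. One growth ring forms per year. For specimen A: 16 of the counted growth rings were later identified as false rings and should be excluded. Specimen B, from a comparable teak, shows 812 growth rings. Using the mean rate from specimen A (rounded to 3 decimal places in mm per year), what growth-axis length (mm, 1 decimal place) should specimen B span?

338.6 mm

Specimen A: correcting the raw count gives 553 − 16 = 537 true growth rings.
A: 224.1 mm over 537 years gives 224.1 / 537 ≈ 0.417 mm per year.
B's length ≈ 0.417 × 812 = 338.6 mm.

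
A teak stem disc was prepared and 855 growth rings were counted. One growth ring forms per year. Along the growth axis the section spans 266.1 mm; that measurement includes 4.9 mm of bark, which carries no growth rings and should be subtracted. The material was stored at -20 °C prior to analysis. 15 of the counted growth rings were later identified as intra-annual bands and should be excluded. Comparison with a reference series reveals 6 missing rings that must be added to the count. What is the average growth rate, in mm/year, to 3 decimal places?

0.309 mm/year

Correcting the raw count gives 855 − 15 + 6 = 846 true growth rings.
The growth record spans 266.1 − 4.9 = 261.2 mm.
261.2 mm over 846 years gives 261.2 / 846 ≈ 0.309 mm/year.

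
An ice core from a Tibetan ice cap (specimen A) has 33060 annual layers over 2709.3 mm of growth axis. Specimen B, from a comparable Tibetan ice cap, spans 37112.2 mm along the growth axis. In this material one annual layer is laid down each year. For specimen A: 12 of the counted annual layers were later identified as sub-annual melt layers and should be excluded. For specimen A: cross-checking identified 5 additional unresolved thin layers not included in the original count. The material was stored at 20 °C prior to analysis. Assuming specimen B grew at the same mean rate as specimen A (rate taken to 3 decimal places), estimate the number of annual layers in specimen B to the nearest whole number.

Specimen A: after corrections the count is 33060 − 12 + 5 = 33053 annual layers.
A: Extension rate ≈ 2709.3 / 33053 = 0.082 mm per year.
B spans 37112.2 / 0.082 = 452587.80 years ≈ 452588 annual layers.

452588 annual layers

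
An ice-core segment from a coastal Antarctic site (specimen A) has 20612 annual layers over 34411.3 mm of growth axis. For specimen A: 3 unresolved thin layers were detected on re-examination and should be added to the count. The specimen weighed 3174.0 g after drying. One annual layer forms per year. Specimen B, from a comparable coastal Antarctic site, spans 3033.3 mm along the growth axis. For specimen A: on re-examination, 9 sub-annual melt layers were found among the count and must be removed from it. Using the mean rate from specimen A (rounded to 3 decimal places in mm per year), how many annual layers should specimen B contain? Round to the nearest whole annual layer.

1816 annual layers

Specimen A: correcting the raw count gives 20612 − 9 + 3 = 20606 true annual layers.
A: 34411.3 mm over 20606 years gives 34411.3 / 20606 ≈ 1.670 mm/yr.
B spans 3033.3 / 1.670 = 1816.35 years ≈ 1816 annual layers.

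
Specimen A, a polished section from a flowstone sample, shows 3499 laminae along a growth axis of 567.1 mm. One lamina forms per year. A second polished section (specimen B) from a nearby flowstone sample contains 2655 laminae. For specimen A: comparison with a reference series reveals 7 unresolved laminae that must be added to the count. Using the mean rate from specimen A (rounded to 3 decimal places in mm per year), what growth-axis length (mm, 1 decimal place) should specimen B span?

430.1 mm

Specimen A: correcting the raw count gives 3499 + 7 = 3506 true laminae.
A: 567.1 mm over 3506 years gives 567.1 / 3506 ≈ 0.162 mm per year.
B's length ≈ 0.162 × 2655 = 430.1 mm.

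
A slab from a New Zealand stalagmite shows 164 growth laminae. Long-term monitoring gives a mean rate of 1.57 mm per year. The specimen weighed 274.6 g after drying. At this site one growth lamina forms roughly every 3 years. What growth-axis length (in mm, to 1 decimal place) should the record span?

772.4 mm

164 growth laminae at 3 years each span 164 × 3 = 492 years.
492 years at 1.57 mm/year gives 1.57 × 492 = 772.4 mm.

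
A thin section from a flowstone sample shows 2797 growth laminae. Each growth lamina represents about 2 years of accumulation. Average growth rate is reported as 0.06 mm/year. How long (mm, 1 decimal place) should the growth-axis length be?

2797 growth laminae at 2 years each span 2797 × 2 = 5594 years.
Length ≈ 0.06 × 5594 = 335.6 mm.

335.6 mm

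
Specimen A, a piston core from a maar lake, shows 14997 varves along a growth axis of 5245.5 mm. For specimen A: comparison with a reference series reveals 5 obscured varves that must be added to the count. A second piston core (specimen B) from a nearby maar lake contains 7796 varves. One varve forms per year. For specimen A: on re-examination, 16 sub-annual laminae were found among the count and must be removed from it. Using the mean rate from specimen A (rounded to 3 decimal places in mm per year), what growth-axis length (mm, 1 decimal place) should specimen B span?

2728.6 mm

Specimen A: correcting the raw count gives 14997 − 16 + 5 = 14986 true varves.
A: Extension rate ≈ 5245.5 / 14986 = 0.350 mm/year.
Length of B = 0.350 × 7796 = 2728.6 mm.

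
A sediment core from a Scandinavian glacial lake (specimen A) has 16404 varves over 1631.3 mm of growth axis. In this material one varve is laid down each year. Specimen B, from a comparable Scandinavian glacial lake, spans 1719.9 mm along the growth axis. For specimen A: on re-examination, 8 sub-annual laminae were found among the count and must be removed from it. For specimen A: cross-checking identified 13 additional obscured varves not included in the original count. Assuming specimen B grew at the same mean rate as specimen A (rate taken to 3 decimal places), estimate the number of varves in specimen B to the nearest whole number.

17373 varves

Specimen A: after corrections the count is 16404 − 8 + 13 = 16409 varves.
A: 1631.3 mm over 16409 years gives 1631.3 / 16409 ≈ 0.099 mm/year.
For B, 1719.9 / 0.099 = 17372.73 years ≈ 17373 varves.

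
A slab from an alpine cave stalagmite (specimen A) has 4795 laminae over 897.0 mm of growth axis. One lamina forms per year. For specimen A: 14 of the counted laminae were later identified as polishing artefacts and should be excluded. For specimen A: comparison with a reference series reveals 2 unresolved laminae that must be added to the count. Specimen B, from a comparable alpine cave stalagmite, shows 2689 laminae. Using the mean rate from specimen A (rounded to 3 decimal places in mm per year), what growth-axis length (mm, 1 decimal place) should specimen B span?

505.5 mm

Specimen A: after corrections the count is 4795 − 14 + 2 = 4783 laminae.
A: Extension rate ≈ 897.0 / 4783 = 0.188 mm per year.
B's length ≈ 0.188 × 2689 = 505.5 mm.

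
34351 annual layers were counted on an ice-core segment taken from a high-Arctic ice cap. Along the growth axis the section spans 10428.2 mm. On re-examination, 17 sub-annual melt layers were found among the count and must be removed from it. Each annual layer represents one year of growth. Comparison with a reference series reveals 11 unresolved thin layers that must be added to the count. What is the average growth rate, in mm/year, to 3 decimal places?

0.304 mm/year

True annual layer count = 34351 − 17 + 11 = 34345.
Extension rate ≈ 10428.2 / 34345 = 0.304 mm/year.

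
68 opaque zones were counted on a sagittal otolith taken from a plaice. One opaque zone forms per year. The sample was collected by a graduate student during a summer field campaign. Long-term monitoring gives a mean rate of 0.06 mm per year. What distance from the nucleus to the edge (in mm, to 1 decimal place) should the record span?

4.1 mm

The record spans 68 years at 0.06 mm per year.
68 years at 0.06 mm/year gives 0.06 × 68 = 4.1 mm.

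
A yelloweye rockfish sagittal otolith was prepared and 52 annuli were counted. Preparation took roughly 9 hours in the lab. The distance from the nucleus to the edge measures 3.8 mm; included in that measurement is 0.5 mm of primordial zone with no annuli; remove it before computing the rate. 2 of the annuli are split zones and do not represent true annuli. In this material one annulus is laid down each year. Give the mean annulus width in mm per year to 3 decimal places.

After corrections the count is 52 − 2 = 50 annuli.
Removing the 0.5 mm offcut leaves 3.8 − 0.5 = 3.3 mm.
3.3 mm over 50 years gives 3.3 / 50 ≈ 0.066 mm per year.

0.066 mm per year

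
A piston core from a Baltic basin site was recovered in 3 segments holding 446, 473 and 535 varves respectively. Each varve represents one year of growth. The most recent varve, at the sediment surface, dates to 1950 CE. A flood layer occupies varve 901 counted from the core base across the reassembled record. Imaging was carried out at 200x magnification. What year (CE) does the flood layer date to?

Total varves = 446 + 473 + 535 = 1454.
The flood layer sits at varve 901 from the core base, so 1454 − 901 = 553 varves formed after it.
1950 − 553 = 1397 CE.

1397 CE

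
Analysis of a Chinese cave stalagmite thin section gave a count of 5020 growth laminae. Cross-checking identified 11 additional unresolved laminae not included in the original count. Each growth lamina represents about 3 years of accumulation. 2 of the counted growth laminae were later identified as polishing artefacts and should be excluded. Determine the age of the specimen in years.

Adjusted count: 5020 − 2 + 11 = 5029 growth laminae.
5029 growth laminae at 3 years each span 5029 × 3 = 15087 years.

15087 years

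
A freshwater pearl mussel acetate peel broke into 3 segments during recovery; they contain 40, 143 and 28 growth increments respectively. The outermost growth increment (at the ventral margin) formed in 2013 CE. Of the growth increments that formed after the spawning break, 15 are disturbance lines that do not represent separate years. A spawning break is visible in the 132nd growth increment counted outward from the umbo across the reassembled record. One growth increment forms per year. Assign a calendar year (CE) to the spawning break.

1949 CE

Total growth increments = 40 + 143 + 28 = 211.
Between growth increment 132 and the ventral margin there are 211 − 132 = 79 growth increments.
79 − 15 false = 64 true growth increments after the spawning break.
2013 − 64 = 1949 CE.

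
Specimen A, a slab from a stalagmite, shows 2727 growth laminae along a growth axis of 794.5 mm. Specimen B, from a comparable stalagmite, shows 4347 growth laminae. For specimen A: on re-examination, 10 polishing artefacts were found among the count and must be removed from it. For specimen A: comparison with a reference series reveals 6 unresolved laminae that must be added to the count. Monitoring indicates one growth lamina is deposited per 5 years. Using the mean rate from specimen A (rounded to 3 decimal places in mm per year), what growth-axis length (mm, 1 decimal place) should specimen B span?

1260.6 mm

Specimen A: correcting the raw count gives 2727 − 10 + 6 = 2723 true growth laminae.
Specimen A: at 5 years per growth lamina, 2723 × 5 = 13615 years.
A: Mean rate = 794.5 mm / 13615 years ≈ 0.058 mm/yr.
Specimen B: 4347 growth laminae at 5 years each span 4347 × 5 = 21735 years. For B, 0.058 mm/year × 21735 years = 1260.6 mm.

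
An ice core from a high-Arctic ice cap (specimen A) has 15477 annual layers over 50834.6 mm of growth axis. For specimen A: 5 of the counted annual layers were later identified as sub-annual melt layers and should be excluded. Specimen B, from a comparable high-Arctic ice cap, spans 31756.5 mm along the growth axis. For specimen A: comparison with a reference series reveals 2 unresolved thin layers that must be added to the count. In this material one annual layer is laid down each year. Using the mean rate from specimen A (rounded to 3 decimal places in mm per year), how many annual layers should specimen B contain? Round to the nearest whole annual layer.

9667 annual layers

Specimen A: after corrections the count is 15477 − 5 + 2 = 15474 annual layers.
A: Extension rate ≈ 50834.6 / 15474 = 3.285 mm per year.
Specimen B: 31756.5 mm / 3.285 mm per year = 9667.12 years ≈ 9667 annual layers.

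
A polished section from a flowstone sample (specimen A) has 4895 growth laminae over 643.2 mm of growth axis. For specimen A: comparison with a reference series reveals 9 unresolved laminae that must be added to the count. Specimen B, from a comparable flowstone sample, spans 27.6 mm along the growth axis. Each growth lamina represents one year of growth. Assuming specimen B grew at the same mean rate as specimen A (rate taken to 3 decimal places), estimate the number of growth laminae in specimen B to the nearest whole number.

Specimen A: after corrections the count is 4895 + 9 = 4904 growth laminae.
A: Mean rate = 643.2 mm / 4904 years ≈ 0.131 mm/year.
For B, 27.6 / 0.131 = 210.69 years ≈ 211 growth laminae.

211 growth laminae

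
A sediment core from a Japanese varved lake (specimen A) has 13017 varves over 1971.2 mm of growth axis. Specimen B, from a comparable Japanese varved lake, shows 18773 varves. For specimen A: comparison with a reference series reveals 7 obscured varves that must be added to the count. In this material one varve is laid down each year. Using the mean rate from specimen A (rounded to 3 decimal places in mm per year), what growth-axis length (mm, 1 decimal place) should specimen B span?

Specimen A: after corrections the count is 13017 + 7 = 13024 varves.
A: Extension rate ≈ 1971.2 / 13024 = 0.151 mm/yr.
For B, 0.151 mm/year × 18773 years = 2834.7 mm.

2834.7 mm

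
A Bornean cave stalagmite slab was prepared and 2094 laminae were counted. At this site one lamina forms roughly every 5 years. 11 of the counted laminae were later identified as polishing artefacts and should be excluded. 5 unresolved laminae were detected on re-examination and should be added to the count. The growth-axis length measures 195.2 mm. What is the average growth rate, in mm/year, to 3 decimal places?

After corrections the count is 2094 − 11 + 5 = 2088 laminae.
2088 laminae at 5 years each span 2088 × 5 = 10440 years.
Mean rate = 195.2 mm / 10440 years ≈ 0.019 mm/year.

0.019 mm/year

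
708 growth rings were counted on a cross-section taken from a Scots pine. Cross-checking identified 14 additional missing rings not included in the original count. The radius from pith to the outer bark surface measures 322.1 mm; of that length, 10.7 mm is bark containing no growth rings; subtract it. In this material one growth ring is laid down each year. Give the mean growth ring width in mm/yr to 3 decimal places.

True growth ring count = 708 + 14 = 722.
Net length = 322.1 − 10.7 = 311.4 mm.
Extension rate ≈ 311.4 / 722 = 0.431 mm/yr.

0.431 mm/yr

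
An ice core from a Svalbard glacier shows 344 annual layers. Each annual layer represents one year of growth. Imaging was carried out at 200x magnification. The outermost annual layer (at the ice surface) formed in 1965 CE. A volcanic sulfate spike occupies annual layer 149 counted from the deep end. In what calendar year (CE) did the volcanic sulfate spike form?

1770 CE

344 − 149 = 195 annual layers lie beyond the volcanic sulfate spike toward the ice surface.
The annual layer at the ice surface is 1965 CE, so the volcanic sulfate spike dates to 1965 − 195 = 1770 CE.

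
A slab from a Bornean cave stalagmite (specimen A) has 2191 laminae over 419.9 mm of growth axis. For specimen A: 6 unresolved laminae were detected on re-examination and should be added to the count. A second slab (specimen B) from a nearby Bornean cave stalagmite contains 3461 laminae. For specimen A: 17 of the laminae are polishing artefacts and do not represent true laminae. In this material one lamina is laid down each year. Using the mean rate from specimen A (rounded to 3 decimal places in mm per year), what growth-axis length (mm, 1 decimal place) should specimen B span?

668.0 mm

Specimen A: true lamina count = 2191 − 17 + 6 = 2180.
A: 419.9 mm over 2180 years gives 419.9 / 2180 ≈ 0.193 mm/yr.
Length of B = 0.193 × 3461 = 668.0 mm.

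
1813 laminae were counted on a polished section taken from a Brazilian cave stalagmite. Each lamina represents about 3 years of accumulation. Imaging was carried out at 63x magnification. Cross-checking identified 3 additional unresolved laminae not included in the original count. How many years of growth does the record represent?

True lamina count = 1813 + 3 = 1816.
At 3 years per lamina, 1816 × 3 = 5448 years.

5448 yr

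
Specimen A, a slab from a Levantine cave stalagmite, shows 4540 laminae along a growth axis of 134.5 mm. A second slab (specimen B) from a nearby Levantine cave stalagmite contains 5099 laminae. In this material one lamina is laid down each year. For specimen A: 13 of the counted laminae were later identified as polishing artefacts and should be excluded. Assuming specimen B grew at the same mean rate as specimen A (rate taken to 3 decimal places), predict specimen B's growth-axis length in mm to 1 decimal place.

153.0 mm

Specimen A: after corrections the count is 4540 − 13 = 4527 laminae.
A: Mean rate = 134.5 mm / 4527 years ≈ 0.030 mm per year.
Length of B = 0.030 × 5099 = 153.0 mm.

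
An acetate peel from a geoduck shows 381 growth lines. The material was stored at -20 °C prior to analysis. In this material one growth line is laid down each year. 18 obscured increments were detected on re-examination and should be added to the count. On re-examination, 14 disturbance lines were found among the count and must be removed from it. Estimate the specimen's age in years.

After corrections the count is 381 − 14 + 18 = 385 growth lines.
At one growth line per year, that is 385 years.

385 yr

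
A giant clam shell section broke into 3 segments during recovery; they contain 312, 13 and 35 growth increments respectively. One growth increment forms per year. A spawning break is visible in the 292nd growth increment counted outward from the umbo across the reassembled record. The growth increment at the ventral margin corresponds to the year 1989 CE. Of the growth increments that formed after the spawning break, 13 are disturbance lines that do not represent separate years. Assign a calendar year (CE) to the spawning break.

1934 CE

Total growth increments = 312 + 13 + 35 = 360.
Between growth increment 292 and the ventral margin there are 360 − 292 = 68 growth increments.
68 − 13 false = 55 true growth increments after the spawning break.
Counting back 55 years from 1989 CE places the spawning break in 1989 − 55 = 1934 CE.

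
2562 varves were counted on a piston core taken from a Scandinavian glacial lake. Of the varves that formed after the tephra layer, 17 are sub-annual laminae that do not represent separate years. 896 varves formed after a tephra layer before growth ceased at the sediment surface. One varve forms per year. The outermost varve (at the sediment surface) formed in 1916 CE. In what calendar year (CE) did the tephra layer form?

1037 CE

896 varves post-date the tephra layer.
Removing the 17 false varves leaves 896 − 17 = 879 true varves beyond the tephra layer.
1916 − 879 = 1037 CE.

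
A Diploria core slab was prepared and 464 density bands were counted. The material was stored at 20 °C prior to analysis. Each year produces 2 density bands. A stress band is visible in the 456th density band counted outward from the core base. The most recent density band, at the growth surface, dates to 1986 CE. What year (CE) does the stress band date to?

Between density band 456 and the growth surface there are 464 − 456 = 8 density bands.
Dividing by 2 density bands per year: 8 / 2 = 4 years.
1986 − 4 = 1982 CE.

1982 CE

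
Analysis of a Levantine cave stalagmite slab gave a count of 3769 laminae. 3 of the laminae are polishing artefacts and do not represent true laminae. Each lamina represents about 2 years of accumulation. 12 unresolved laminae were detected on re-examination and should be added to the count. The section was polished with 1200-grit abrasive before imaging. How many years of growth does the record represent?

7556 yr

True lamina count = 3769 − 3 + 12 = 3778.
At 2 years per lamina, 3778 × 2 = 7556 years.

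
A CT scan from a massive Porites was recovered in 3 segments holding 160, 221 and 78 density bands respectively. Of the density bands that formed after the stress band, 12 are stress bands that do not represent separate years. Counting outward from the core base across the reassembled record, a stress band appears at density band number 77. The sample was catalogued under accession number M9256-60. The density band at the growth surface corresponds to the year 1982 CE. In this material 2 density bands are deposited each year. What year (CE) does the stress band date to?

1797 CE

Total density bands = 160 + 221 + 78 = 459.
Between density band 77 and the growth surface there are 459 − 77 = 382 density bands.
382 − 12 false = 370 true density bands after the stress band.
370 density bands at 2 per year is 370 / 2 = 185 years.
Counting back 185 years from 1982 CE places the stress band in 1982 − 185 = 1797 CE.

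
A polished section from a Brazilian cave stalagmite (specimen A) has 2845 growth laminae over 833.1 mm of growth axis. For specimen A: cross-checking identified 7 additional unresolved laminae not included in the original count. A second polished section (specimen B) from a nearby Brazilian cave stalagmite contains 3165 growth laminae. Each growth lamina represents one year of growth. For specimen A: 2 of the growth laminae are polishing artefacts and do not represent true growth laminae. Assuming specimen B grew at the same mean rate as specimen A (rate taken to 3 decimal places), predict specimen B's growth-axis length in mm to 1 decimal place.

924.2 mm

Specimen A: true growth lamina count = 2845 − 2 + 7 = 2850.
A: 833.1 mm over 2850 years gives 833.1 / 2850 ≈ 0.292 mm/yr.
Length of B = 0.292 × 3165 = 924.2 mm.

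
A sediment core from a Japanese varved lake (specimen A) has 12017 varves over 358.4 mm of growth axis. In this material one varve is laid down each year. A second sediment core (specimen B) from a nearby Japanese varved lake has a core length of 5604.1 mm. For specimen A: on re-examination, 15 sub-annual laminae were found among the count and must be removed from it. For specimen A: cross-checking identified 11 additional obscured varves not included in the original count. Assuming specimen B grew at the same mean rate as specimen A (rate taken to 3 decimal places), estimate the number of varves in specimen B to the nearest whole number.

Specimen A: adjusted count: 12017 − 15 + 11 = 12013 varves.
A: Extension rate ≈ 358.4 / 12013 = 0.030 mm per year.
B spans 5604.1 / 0.030 = 186803.33 years ≈ 186803 varves.

186803 varves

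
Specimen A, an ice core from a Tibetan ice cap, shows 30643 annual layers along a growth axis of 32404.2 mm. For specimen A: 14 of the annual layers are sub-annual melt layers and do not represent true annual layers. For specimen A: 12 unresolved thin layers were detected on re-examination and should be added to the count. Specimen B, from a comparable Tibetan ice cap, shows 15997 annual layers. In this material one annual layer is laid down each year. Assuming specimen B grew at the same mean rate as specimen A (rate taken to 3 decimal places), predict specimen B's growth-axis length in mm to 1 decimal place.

16924.8 mm

Specimen A: adjusted count: 30643 − 14 + 12 = 30641 annual layers.
A: Extension rate ≈ 32404.2 / 30641 = 1.058 mm per year.
Length of B = 1.058 × 15997 = 16924.8 mm.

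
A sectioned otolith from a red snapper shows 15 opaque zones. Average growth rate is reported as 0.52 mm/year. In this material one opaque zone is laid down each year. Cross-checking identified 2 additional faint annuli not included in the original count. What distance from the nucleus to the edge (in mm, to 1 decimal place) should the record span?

8.8 mm

Correcting the raw count gives 15 + 2 = 17 true opaque zones.
Length ≈ 0.52 × 17 = 8.8 mm.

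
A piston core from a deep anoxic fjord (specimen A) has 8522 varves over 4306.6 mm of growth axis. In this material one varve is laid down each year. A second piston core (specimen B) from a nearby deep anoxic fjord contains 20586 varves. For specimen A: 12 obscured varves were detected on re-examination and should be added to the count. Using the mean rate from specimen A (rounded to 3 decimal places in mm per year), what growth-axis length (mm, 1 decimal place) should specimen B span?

10395.9 mm

Specimen A: true varve count = 8522 + 12 = 8534.
A: Extension rate ≈ 4306.6 / 8534 = 0.505 mm/yr.
B's length ≈ 0.505 × 20586 = 10395.9 mm.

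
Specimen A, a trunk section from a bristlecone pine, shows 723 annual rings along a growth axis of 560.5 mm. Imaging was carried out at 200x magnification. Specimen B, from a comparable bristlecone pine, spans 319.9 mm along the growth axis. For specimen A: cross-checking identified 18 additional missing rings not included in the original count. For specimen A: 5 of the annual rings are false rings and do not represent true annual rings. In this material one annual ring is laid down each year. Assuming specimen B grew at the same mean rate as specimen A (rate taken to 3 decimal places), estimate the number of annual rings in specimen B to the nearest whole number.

Specimen A: true annual ring count = 723 − 5 + 18 = 736.
A: Mean rate = 560.5 mm / 736 years ≈ 0.762 mm/year.
Specimen B: 319.9 mm / 0.762 mm per year = 419.82 years ≈ 420 annual rings.

420 annual rings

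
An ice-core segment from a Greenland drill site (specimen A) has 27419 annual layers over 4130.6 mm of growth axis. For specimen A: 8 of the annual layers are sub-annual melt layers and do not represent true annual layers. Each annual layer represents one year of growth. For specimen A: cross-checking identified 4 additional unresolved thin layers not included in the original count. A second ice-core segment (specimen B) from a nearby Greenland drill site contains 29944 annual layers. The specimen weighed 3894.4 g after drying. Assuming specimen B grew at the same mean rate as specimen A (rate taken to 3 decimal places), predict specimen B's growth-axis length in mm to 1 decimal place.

Specimen A: correcting the raw count gives 27419 − 8 + 4 = 27415 true annual layers.
A: 4130.6 mm over 27415 years gives 4130.6 / 27415 ≈ 0.151 mm/year.
B's length ≈ 0.151 × 29944 = 4521.5 mm.

4521.5 mm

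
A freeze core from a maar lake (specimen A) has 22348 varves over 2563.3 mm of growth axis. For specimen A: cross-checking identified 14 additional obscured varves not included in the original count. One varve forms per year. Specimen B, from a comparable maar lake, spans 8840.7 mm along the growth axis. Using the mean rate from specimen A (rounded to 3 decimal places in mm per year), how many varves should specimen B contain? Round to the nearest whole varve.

Specimen A: true varve count = 22348 + 14 = 22362.
A: Extension rate ≈ 2563.3 / 22362 = 0.115 mm/yr.
For B, 8840.7 / 0.115 = 76875.65 years ≈ 76876 varves.

76876 varves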